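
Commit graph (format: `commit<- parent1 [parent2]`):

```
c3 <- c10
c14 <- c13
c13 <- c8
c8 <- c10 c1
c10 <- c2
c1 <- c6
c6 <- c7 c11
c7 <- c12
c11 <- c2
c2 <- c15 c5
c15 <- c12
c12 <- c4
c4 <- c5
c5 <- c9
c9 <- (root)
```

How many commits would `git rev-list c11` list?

7

Walking parent pointers from c11: reachable set = {c11, c12, c15, c2, c4, c5, c9}.
That is 7 commits.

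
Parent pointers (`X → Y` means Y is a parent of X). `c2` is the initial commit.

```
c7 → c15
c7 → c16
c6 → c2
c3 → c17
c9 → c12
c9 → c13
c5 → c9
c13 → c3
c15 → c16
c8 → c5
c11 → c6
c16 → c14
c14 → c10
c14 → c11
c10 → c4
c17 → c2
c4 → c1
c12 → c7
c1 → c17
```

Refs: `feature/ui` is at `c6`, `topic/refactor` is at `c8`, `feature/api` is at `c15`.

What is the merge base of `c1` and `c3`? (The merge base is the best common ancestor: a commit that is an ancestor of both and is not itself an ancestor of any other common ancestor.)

Ancestors of c1: {c1, c17, c2}.
Ancestors of c3: {c17, c2, c3}.
Common ancestors: {c17, c2}.
Among these, c17 is not an ancestor of any other common ancestor — it is the merge base.

c17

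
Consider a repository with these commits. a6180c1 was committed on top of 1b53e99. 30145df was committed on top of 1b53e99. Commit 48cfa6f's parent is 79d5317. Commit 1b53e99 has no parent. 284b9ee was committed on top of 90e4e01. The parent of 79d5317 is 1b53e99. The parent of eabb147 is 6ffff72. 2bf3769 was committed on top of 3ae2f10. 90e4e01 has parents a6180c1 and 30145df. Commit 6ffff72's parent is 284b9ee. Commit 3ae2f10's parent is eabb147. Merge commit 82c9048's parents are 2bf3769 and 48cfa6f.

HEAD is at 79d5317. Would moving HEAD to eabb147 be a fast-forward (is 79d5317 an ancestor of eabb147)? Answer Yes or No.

No

A fast-forward from 79d5317 to eabb147 is possible iff 79d5317 is an ancestor of eabb147.
Ancestors of eabb147: {1b53e99, 284b9ee, 30145df, 6ffff72, 90e4e01, a6180c1, eabb147}.
79d5317 is not among them, so fast-forward is not possible.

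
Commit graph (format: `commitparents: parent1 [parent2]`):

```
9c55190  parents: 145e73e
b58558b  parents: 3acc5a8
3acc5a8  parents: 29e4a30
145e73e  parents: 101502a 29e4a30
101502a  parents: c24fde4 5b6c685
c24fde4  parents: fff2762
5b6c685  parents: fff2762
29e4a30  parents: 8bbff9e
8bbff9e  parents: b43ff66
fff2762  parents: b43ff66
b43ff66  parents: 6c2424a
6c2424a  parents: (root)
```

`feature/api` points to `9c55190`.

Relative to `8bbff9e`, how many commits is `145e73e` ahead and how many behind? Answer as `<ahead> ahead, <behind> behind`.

Reachable from 145e73e: {101502a, 145e73e, 29e4a30, 5b6c685, 6c2424a, 8bbff9e, b43ff66, c24fde4, fff2762}.
Reachable from 8bbff9e: {6c2424a, 8bbff9e, b43ff66}.
Only in 145e73e's history (ahead): {101502a, 145e73e, 29e4a30, 5b6c685, c24fde4, fff2762} — 6.
Only in 8bbff9e's history (behind): {} — 0.

6 ahead, 0 behind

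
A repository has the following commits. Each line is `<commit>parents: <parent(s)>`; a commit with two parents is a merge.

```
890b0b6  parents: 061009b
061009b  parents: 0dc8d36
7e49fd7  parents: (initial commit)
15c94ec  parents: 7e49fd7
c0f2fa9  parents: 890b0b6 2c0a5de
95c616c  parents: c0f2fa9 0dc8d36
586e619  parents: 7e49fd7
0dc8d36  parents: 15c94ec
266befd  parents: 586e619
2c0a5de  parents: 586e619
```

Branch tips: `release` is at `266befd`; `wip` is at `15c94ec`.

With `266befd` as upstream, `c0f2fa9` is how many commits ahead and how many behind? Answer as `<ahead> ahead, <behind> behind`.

Reachable from c0f2fa9: {061009b, 0dc8d36, 15c94ec, 2c0a5de, 586e619, 7e49fd7, 890b0b6, c0f2fa9}.
Reachable from 266befd: {266befd, 586e619, 7e49fd7}.
Only in c0f2fa9's history (ahead): {061009b, 0dc8d36, 15c94ec, 2c0a5de, 890b0b6, c0f2fa9} — 6.
Only in 266befd's history (behind): {266befd} — 1.

6 ahead, 1 behind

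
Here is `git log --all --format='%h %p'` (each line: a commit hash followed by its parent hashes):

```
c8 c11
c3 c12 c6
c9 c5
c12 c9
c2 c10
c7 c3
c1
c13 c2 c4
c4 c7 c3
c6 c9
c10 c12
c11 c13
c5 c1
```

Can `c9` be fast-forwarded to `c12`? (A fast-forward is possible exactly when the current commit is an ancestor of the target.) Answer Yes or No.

Yes

A fast-forward from c9 to c12 is possible iff c9 is an ancestor of c12.
Ancestors of c12: {c1, c12, c5, c9}.
c9 is among them, so fast-forward is possible.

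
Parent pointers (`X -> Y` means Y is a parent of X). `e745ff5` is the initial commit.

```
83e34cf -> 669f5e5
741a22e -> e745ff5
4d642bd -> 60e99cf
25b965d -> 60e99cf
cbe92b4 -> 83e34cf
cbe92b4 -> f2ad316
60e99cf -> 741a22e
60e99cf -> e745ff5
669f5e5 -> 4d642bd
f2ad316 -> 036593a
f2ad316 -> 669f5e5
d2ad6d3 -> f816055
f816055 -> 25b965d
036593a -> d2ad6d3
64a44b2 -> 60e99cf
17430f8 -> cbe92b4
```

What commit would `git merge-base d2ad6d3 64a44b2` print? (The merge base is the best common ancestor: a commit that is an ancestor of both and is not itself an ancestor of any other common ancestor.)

Ancestors of d2ad6d3: {25b965d, 60e99cf, 741a22e, d2ad6d3, e745ff5, f816055}.
Ancestors of 64a44b2: {60e99cf, 64a44b2, 741a22e, e745ff5}.
Common ancestors: {60e99cf, 741a22e, e745ff5}.
Among these, 60e99cf is not an ancestor of any other common ancestor — it is the merge base.

60e99cf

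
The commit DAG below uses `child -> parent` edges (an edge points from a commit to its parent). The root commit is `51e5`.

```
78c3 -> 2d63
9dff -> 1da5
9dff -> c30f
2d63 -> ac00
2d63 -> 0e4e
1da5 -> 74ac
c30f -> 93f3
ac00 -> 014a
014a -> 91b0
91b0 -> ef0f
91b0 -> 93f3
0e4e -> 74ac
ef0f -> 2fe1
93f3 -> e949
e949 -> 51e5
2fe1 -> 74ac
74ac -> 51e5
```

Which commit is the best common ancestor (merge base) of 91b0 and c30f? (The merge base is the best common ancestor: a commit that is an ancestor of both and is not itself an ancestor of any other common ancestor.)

93f3

Ancestors of 91b0: {2fe1, 51e5, 74ac, 91b0, 93f3, e949, ef0f}.
Ancestors of c30f: {51e5, 93f3, c30f, e949}.
Common ancestors: {51e5, 93f3, e949}.
Among these, 93f3 is not an ancestor of any other common ancestor — it is the merge base.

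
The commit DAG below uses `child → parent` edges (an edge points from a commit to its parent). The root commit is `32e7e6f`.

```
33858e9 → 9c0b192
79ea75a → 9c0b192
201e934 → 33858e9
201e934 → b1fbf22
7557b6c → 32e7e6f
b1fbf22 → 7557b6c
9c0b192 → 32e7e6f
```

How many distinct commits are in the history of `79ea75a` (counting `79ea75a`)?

Walking parent pointers from 79ea75a: reachable set = {32e7e6f, 79ea75a, 9c0b192}.
That is 3 commits.

3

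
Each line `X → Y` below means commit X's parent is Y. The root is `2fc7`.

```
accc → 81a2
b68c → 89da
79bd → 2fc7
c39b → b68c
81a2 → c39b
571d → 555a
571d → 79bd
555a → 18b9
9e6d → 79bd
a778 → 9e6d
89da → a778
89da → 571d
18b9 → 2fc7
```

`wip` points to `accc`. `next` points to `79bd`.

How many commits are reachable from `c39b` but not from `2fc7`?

9

Reachable from c39b: {18b9, 2fc7, 555a, 571d, 79bd, 89da, 9e6d, a778, b68c, c39b}.
Reachable from 2fc7: {2fc7}.
In c39b's history but not 2fc7's: {18b9, 555a, 571d, 79bd, 89da, 9e6d, a778, b68c, c39b} — 9 commits.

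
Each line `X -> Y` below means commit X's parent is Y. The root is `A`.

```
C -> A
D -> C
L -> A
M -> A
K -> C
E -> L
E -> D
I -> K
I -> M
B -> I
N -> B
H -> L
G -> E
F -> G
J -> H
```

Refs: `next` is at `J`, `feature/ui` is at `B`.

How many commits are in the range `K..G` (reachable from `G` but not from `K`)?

Reachable from G: {A, C, D, E, G, L}.
Reachable from K: {A, C, K}.
In G's history but not K's: {D, E, G, L} — 4 commits.

4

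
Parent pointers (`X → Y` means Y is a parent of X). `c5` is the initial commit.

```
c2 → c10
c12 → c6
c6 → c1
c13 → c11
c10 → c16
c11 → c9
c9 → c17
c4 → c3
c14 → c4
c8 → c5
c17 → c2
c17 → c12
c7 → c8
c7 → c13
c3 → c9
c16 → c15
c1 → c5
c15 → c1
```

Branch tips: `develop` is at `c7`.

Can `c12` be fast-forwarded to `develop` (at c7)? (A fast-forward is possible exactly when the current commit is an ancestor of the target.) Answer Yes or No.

A fast-forward from c12 to c7 is possible iff c12 is an ancestor of c7.
Ancestors of c7: {c1, c10, c11, c12, c13, c15, c16, c17, c2, c5, c6, c7, c8, c9}.
c12 is among them, so fast-forward is possible.

Yes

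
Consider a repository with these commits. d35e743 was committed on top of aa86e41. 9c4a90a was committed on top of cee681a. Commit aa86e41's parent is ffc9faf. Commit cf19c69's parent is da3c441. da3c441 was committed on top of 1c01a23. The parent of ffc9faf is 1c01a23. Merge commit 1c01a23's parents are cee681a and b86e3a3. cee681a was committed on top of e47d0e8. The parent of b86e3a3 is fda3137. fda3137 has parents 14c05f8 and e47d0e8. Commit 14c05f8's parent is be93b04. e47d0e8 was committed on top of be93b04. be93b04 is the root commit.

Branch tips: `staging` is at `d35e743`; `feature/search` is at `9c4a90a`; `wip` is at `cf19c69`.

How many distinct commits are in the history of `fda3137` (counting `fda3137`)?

4

Walking parent pointers from fda3137: reachable set = {14c05f8, be93b04, e47d0e8, fda3137}.
That is 4 commits.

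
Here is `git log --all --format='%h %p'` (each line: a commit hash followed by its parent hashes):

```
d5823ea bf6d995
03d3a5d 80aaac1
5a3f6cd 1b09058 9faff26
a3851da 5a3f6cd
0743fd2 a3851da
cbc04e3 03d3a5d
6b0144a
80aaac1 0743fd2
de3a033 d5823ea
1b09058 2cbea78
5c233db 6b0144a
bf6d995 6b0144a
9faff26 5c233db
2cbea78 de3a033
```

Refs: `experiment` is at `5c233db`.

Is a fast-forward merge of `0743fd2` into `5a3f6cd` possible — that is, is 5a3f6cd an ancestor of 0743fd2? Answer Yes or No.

A fast-forward from 5a3f6cd to 0743fd2 is possible iff 5a3f6cd is an ancestor of 0743fd2.
Ancestors of 0743fd2: {0743fd2, 1b09058, 2cbea78, 5a3f6cd, 5c233db, 6b0144a, 9faff26, a3851da, bf6d995, d5823ea, de3a033}.
5a3f6cd is among them, so fast-forward is possible.

Yes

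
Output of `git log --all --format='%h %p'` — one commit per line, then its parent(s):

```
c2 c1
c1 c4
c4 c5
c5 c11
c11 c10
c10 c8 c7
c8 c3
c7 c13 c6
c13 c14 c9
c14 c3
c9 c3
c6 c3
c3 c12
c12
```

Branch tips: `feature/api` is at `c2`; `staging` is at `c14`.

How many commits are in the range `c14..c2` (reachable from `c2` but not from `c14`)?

Reachable from c2: {c1, c10, c11, c12, c13, c14, c2, c3, c4, c5, c6, c7, c8, c9}.
Reachable from c14: {c12, c14, c3}.
In c2's history but not c14's: {c1, c10, c11, c13, c2, c4, c5, c6, c7, c8, c9} — 11 commits.

11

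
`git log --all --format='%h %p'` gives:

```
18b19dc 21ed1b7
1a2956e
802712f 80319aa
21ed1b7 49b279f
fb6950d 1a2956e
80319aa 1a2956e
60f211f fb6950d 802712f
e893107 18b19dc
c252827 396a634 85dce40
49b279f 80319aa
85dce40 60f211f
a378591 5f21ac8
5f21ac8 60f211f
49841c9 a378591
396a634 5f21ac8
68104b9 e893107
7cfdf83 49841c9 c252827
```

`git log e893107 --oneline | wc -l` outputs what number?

6

Walking parent pointers from e893107: reachable set = {18b19dc, 1a2956e, 21ed1b7, 49b279f, 80319aa, e893107}.
That is 6 commits.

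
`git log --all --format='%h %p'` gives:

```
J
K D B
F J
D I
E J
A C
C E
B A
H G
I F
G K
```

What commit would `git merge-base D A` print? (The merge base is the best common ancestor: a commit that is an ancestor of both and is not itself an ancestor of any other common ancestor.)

Ancestors of D: {D, F, I, J}.
Ancestors of A: {A, C, E, J}.
Common ancestors: {J}.
The only common ancestor is J, so it is the merge base.

J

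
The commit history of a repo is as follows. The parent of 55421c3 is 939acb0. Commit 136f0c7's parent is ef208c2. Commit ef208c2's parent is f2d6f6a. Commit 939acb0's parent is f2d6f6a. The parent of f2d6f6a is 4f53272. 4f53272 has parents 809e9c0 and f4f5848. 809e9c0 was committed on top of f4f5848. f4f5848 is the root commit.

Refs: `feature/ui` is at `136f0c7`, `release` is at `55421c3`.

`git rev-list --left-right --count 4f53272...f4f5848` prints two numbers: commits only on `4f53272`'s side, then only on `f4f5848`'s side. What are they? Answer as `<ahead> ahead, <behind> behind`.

Reachable from 4f53272: {4f53272, 809e9c0, f4f5848}.
Reachable from f4f5848: {f4f5848}.
Only in 4f53272's history (ahead): {4f53272, 809e9c0} — 2.
Only in f4f5848's history (behind): {} — 0.

2 ahead, 0 behind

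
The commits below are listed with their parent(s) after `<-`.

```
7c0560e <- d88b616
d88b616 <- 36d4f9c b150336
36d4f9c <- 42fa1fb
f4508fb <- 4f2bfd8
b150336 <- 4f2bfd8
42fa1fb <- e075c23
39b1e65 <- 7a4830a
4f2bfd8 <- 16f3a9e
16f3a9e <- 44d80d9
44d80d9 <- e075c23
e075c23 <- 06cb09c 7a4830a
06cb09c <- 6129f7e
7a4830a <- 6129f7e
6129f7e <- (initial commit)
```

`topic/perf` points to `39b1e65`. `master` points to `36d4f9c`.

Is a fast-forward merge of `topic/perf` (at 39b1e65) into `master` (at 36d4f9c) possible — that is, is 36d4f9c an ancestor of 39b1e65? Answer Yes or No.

No

A fast-forward from 36d4f9c to 39b1e65 is possible iff 36d4f9c is an ancestor of 39b1e65.
Ancestors of 39b1e65: {39b1e65, 6129f7e, 7a4830a}.
36d4f9c is not among them, so fast-forward is not possible.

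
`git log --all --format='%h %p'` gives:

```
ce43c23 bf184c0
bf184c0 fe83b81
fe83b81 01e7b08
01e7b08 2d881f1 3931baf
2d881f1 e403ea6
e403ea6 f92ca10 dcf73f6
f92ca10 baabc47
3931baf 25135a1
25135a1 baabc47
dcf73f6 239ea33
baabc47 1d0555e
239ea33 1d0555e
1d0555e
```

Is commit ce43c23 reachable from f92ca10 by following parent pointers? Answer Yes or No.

No

Ancestors of f92ca10: {1d0555e, baabc47, f92ca10}.
ce43c23 is not in that set, so it is not an ancestor of f92ca10.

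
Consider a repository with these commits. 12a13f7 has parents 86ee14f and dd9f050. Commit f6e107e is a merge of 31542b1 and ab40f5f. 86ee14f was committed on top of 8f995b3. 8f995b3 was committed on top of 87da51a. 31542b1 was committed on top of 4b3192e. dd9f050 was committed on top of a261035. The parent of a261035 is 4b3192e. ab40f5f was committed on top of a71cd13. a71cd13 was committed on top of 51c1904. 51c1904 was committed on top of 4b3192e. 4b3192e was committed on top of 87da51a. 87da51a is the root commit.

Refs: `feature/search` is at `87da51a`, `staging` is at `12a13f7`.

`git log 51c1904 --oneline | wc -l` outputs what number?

Walking parent pointers from 51c1904: reachable set = {4b3192e, 51c1904, 87da51a}.
That is 3 commits.

3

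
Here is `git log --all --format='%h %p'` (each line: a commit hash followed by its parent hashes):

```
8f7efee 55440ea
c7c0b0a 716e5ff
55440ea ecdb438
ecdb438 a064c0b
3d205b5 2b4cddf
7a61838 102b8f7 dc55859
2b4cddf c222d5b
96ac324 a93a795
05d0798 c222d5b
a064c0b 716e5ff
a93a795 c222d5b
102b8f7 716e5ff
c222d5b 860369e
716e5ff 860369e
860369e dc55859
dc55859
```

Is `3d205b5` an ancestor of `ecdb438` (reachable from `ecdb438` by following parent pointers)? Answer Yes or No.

Ancestors of ecdb438: {716e5ff, 860369e, a064c0b, dc55859, ecdb438}.
3d205b5 is not in that set, so it is not an ancestor of ecdb438.

No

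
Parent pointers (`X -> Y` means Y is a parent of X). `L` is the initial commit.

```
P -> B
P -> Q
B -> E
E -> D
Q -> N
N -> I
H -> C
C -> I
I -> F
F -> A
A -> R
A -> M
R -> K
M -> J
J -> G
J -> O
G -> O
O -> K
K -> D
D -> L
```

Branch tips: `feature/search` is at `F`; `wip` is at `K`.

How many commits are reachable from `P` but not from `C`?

Reachable from P: {A, B, D, E, F, G, I, J, K, L, M, N, O, P, Q, R}.
Reachable from C: {A, C, D, F, G, I, J, K, L, M, O, R}.
In P's history but not C's: {B, E, N, P, Q} — 5 commits.

5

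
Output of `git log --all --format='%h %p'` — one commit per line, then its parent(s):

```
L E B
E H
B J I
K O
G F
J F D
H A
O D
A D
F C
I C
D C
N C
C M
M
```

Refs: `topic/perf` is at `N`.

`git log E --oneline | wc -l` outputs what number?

Walking parent pointers from E: reachable set = {A, C, D, E, H, M}.
That is 6 commits.

6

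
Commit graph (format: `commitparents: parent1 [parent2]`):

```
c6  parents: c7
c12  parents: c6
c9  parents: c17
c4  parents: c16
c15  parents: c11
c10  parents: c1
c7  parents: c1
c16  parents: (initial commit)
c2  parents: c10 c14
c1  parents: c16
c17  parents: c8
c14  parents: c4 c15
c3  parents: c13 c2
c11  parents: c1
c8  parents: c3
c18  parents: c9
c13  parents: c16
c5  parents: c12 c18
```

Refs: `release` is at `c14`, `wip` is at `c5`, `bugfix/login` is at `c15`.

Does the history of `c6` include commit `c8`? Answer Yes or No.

No

Ancestors of c6: {c1, c16, c6, c7}.
c8 is not in that set, so it is not an ancestor of c6.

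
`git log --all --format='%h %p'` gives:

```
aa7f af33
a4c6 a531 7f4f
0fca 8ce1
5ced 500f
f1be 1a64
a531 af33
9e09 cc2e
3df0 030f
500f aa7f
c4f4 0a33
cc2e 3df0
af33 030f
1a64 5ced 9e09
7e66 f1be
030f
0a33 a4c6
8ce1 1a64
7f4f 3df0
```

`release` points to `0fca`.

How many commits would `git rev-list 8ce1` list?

Walking parent pointers from 8ce1: reachable set = {030f, 1a64, 3df0, 500f, 5ced, 8ce1, 9e09, aa7f, af33, cc2e}.
That is 10 commits.

10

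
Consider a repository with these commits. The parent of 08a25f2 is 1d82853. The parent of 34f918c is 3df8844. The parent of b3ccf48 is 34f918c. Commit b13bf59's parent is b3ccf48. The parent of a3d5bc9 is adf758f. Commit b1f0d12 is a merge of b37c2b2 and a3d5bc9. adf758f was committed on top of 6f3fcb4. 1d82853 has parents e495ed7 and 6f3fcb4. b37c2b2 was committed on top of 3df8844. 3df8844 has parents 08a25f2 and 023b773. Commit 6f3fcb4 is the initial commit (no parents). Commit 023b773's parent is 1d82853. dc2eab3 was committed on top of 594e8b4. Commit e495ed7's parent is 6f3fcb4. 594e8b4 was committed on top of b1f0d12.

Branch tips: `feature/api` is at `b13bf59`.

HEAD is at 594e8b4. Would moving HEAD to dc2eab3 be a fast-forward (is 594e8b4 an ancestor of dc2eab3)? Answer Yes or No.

A fast-forward from 594e8b4 to dc2eab3 is possible iff 594e8b4 is an ancestor of dc2eab3.
Ancestors of dc2eab3: {023b773, 08a25f2, 1d82853, 3df8844, 594e8b4, 6f3fcb4, a3d5bc9, adf758f, b1f0d12, b37c2b2, dc2eab3, e495ed7}.
594e8b4 is among them, so fast-forward is possible.

Yes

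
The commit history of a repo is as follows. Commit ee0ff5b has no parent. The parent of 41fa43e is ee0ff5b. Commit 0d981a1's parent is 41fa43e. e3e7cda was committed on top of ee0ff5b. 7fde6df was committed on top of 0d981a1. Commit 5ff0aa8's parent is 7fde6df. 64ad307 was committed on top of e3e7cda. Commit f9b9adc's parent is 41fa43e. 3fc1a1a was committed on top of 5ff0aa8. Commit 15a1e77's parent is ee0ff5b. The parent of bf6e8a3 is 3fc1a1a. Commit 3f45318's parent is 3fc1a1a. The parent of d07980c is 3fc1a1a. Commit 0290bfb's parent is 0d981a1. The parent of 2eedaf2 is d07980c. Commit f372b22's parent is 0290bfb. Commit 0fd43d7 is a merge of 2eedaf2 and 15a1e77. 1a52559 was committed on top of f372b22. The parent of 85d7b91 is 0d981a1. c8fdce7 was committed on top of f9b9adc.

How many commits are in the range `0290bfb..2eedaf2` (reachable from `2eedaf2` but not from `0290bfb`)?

Reachable from 2eedaf2: {0d981a1, 2eedaf2, 3fc1a1a, 41fa43e, 5ff0aa8, 7fde6df, d07980c, ee0ff5b}.
Reachable from 0290bfb: {0290bfb, 0d981a1, 41fa43e, ee0ff5b}.
In 2eedaf2's history but not 0290bfb's: {2eedaf2, 3fc1a1a, 5ff0aa8, 7fde6df, d07980c} — 5 commits.

5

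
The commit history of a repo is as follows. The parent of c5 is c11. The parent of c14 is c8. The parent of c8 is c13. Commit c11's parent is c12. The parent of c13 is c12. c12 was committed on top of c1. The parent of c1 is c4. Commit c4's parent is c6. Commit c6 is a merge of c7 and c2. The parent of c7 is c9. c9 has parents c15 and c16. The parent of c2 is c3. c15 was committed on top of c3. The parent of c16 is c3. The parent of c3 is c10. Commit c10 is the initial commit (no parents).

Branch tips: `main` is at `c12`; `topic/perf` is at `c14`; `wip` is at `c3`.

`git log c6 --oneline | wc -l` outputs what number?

Walking parent pointers from c6: reachable set = {c10, c15, c16, c2, c3, c6, c7, c9}.
That is 8 commits.

8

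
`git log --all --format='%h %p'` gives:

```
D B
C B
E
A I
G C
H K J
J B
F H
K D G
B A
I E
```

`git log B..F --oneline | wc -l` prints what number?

7

Reachable from F: {A, B, C, D, E, F, G, H, I, J, K}.
Reachable from B: {A, B, E, I}.
In F's history but not B's: {C, D, F, G, H, J, K} — 7 commits.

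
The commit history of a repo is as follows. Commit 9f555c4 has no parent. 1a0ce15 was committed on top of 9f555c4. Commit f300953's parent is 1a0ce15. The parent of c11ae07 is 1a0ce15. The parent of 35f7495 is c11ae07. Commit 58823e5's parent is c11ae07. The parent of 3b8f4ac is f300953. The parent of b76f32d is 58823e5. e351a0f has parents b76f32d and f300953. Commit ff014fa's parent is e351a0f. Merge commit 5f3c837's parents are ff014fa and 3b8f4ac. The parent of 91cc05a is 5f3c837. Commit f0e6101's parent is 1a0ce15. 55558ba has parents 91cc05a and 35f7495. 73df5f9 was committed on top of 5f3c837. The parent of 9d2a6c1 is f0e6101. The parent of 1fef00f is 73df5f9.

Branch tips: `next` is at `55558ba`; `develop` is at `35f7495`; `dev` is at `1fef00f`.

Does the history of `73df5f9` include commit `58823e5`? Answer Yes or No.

Ancestors of 73df5f9 (commits reachable by following parents): {1a0ce15, 3b8f4ac, 58823e5, 5f3c837, 73df5f9, 9f555c4, b76f32d, c11ae07, e351a0f, f300953, ff014fa}.
58823e5 is in that set, so it is an ancestor of 73df5f9.

Yes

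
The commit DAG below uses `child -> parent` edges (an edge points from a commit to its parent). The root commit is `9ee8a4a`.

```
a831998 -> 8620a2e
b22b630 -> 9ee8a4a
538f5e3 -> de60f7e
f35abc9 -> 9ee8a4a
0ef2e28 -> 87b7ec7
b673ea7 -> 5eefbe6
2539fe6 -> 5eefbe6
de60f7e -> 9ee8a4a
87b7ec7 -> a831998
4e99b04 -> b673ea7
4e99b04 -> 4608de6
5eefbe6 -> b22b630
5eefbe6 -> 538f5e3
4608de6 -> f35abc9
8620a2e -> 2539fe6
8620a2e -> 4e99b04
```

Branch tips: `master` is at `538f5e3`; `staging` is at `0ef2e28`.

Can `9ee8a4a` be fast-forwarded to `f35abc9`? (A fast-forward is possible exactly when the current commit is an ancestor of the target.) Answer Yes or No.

A fast-forward from 9ee8a4a to f35abc9 is possible iff 9ee8a4a is an ancestor of f35abc9.
Ancestors of f35abc9: {9ee8a4a, f35abc9}.
9ee8a4a is among them, so fast-forward is possible.

Yes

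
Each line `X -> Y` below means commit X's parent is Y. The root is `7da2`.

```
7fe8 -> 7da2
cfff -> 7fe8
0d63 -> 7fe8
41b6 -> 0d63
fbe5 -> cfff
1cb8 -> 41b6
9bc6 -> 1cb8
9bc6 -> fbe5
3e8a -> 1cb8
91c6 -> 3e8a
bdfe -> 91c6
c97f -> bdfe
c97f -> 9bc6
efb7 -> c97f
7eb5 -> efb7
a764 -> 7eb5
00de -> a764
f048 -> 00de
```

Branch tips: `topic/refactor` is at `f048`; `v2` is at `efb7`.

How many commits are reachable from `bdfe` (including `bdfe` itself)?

8

Walking parent pointers from bdfe: reachable set = {0d63, 1cb8, 3e8a, 41b6, 7da2, 7fe8, 91c6, bdfe}.
That is 8 commits.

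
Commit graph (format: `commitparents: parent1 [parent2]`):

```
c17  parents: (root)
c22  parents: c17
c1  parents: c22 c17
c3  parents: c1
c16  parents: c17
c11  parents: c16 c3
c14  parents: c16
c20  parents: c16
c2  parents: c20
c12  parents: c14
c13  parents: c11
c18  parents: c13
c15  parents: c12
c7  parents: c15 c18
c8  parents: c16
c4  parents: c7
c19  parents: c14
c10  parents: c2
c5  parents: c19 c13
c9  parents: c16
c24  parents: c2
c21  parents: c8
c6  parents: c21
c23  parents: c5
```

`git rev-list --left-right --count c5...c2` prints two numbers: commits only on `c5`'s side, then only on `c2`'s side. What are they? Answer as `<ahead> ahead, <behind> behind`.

Reachable from c5: {c1, c11, c13, c14, c16, c17, c19, c22, c3, c5}.
Reachable from c2: {c16, c17, c2, c20}.
Only in c5's history (ahead): {c1, c11, c13, c14, c19, c22, c3, c5} — 8.
Only in c2's history (behind): {c2, c20} — 2.

8 ahead, 2 behind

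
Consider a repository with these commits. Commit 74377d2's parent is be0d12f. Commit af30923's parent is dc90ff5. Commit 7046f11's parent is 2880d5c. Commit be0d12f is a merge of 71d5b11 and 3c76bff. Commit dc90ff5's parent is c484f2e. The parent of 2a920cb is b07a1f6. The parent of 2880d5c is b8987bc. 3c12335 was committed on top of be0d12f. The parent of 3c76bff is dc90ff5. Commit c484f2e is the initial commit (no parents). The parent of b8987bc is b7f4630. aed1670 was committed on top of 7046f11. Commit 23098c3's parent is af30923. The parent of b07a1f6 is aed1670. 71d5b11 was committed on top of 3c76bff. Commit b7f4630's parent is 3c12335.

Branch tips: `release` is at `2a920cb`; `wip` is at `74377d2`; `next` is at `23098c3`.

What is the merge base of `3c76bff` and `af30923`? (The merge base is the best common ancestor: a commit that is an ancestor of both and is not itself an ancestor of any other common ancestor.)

Ancestors of 3c76bff: {3c76bff, c484f2e, dc90ff5}.
Ancestors of af30923: {af30923, c484f2e, dc90ff5}.
Common ancestors: {c484f2e, dc90ff5}.
Among these, dc90ff5 is not an ancestor of any other common ancestor — it is the merge base.

dc90ff5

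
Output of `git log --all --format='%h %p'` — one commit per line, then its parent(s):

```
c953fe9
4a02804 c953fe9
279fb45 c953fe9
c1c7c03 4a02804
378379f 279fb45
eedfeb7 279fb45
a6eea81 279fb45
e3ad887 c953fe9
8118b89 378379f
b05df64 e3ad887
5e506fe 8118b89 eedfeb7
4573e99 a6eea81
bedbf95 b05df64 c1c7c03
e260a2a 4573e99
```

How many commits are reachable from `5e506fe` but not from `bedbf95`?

5

Reachable from 5e506fe: {279fb45, 378379f, 5e506fe, 8118b89, c953fe9, eedfeb7}.
Reachable from bedbf95: {4a02804, b05df64, bedbf95, c1c7c03, c953fe9, e3ad887}.
In 5e506fe's history but not bedbf95's: {279fb45, 378379f, 5e506fe, 8118b89, eedfeb7} — 5 commits.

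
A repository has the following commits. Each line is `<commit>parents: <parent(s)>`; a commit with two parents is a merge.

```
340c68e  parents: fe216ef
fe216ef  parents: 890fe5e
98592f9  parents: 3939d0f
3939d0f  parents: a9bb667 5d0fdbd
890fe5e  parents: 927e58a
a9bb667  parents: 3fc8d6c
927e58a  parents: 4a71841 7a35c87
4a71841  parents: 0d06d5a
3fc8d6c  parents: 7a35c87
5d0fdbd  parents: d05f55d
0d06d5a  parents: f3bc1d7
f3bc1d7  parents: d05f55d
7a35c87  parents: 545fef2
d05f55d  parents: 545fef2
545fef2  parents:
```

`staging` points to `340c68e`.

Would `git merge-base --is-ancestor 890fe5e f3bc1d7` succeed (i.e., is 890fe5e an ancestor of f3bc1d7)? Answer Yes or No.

No

Ancestors of f3bc1d7: {545fef2, d05f55d, f3bc1d7}.
890fe5e is not in that set, so it is not an ancestor of f3bc1d7.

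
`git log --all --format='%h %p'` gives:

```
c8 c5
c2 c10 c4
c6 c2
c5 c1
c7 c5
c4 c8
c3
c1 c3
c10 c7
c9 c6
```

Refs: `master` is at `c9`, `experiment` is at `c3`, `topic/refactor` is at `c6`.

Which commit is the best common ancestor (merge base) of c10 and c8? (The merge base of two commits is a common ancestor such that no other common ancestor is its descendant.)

Ancestors of c10: {c1, c10, c3, c5, c7}.
Ancestors of c8: {c1, c3, c5, c8}.
Common ancestors: {c1, c3, c5}.
Among these, c5 is not an ancestor of any other common ancestor — it is the merge base.

c5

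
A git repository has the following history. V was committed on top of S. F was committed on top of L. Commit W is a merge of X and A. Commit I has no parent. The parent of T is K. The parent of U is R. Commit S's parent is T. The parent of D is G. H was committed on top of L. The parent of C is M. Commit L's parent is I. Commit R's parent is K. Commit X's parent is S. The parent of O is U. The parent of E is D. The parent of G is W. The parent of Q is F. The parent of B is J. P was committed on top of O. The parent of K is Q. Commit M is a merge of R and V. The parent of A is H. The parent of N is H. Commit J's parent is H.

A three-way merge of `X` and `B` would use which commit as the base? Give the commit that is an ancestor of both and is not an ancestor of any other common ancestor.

Ancestors of X: {F, I, K, L, Q, S, T, X}.
Ancestors of B: {B, H, I, J, L}.
Common ancestors: {I, L}.
Among these, L is not an ancestor of any other common ancestor — it is the merge base.

L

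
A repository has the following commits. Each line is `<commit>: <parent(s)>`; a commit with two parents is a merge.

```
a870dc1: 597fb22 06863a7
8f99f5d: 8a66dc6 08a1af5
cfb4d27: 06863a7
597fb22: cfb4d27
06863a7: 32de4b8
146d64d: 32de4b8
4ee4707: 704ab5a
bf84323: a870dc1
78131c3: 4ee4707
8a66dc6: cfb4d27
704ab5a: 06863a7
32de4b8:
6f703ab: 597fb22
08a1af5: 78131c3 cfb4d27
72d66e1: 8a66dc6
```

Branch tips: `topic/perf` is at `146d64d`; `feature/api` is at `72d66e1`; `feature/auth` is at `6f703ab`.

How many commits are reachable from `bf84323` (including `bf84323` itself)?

Walking parent pointers from bf84323: reachable set = {06863a7, 32de4b8, 597fb22, a870dc1, bf84323, cfb4d27}.
That is 6 commits.

6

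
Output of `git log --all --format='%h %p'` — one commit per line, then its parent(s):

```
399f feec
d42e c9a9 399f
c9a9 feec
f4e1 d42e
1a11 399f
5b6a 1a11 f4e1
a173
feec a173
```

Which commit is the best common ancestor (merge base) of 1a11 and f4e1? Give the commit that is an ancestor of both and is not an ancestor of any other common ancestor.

Ancestors of 1a11: {1a11, 399f, a173, feec}.
Ancestors of f4e1: {399f, a173, c9a9, d42e, f4e1, feec}.
Common ancestors: {399f, a173, feec}.
Among these, 399f is not an ancestor of any other common ancestor — it is the merge base.

399f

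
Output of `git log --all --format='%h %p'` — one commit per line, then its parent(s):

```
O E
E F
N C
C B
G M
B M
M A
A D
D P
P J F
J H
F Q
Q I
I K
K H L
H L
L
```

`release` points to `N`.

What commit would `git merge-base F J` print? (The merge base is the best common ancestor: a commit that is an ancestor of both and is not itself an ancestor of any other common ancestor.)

Ancestors of F: {F, H, I, K, L, Q}.
Ancestors of J: {H, J, L}.
Common ancestors: {H, L}.
Among these, H is not an ancestor of any other common ancestor — it is the merge base.

H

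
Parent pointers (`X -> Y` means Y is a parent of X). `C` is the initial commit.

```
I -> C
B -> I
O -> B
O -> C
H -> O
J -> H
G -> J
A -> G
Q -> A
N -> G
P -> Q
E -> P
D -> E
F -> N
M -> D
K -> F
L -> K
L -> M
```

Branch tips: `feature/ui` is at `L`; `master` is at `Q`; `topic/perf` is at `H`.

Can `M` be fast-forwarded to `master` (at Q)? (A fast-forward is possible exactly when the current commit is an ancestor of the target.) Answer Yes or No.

A fast-forward from M to Q is possible iff M is an ancestor of Q.
Ancestors of Q: {A, B, C, G, H, I, J, O, Q}.
M is not among them, so fast-forward is not possible.

No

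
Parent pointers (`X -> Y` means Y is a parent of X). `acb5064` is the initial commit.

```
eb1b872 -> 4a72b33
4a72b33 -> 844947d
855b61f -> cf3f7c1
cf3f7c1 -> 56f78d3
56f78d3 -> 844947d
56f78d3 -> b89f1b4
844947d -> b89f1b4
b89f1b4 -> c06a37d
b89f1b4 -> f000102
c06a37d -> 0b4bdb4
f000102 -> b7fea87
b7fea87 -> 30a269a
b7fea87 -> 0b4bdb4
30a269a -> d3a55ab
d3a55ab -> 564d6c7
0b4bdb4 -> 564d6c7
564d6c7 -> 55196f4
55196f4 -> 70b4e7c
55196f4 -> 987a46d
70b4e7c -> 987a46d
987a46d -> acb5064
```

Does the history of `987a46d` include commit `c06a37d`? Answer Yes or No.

No

Ancestors of 987a46d: {987a46d, acb5064}.
c06a37d is not in that set, so it is not an ancestor of 987a46d.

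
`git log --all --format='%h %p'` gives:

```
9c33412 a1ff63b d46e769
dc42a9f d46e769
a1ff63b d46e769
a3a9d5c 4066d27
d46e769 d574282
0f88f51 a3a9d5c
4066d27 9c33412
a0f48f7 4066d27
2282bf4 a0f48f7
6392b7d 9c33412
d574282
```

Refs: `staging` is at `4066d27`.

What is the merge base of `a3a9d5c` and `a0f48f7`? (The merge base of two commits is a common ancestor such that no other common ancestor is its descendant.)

Ancestors of a3a9d5c: {4066d27, 9c33412, a1ff63b, a3a9d5c, d46e769, d574282}.
Ancestors of a0f48f7: {4066d27, 9c33412, a0f48f7, a1ff63b, d46e769, d574282}.
Common ancestors: {4066d27, 9c33412, a1ff63b, d46e769, d574282}.
Among these, 4066d27 is not an ancestor of any other common ancestor — it is the merge base.

4066d27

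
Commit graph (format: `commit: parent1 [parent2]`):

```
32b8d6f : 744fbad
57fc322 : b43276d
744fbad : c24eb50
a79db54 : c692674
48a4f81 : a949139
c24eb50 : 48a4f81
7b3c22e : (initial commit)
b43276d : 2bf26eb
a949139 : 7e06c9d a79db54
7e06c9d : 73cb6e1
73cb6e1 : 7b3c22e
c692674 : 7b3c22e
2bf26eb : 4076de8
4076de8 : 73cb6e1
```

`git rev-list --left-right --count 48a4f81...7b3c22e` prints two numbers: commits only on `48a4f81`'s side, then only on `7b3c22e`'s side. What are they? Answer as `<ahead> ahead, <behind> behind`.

Reachable from 48a4f81: {48a4f81, 73cb6e1, 7b3c22e, 7e06c9d, a79db54, a949139, c692674}.
Reachable from 7b3c22e: {7b3c22e}.
Only in 48a4f81's history (ahead): {48a4f81, 73cb6e1, 7e06c9d, a79db54, a949139, c692674} — 6.
Only in 7b3c22e's history (behind): {} — 0.

6 ahead, 0 behind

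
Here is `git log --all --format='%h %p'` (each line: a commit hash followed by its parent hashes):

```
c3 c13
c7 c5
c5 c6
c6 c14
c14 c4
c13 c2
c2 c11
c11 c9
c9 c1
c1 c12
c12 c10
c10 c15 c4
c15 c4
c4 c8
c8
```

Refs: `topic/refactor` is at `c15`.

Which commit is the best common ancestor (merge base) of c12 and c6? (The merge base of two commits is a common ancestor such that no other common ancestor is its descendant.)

Ancestors of c12: {c10, c12, c15, c4, c8}.
Ancestors of c6: {c14, c4, c6, c8}.
Common ancestors: {c4, c8}.
Among these, c4 is not an ancestor of any other common ancestor — it is the merge base.

c4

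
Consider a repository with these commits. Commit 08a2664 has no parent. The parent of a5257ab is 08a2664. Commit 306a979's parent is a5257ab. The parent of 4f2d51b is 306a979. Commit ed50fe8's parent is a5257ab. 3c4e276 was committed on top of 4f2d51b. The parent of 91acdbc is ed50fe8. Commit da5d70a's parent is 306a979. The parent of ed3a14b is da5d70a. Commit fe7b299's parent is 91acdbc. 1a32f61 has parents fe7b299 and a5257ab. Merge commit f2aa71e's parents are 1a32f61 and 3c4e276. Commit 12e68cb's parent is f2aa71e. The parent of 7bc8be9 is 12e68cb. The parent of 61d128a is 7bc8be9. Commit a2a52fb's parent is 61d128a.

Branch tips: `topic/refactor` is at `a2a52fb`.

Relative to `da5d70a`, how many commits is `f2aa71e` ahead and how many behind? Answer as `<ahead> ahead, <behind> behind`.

Reachable from f2aa71e: {08a2664, 1a32f61, 306a979, 3c4e276, 4f2d51b, 91acdbc, a5257ab, ed50fe8, f2aa71e, fe7b299}.
Reachable from da5d70a: {08a2664, 306a979, a5257ab, da5d70a}.
Only in f2aa71e's history (ahead): {1a32f61, 3c4e276, 4f2d51b, 91acdbc, ed50fe8, f2aa71e, fe7b299} — 7.
Only in da5d70a's history (behind): {da5d70a} — 1.

7 ahead, 1 behind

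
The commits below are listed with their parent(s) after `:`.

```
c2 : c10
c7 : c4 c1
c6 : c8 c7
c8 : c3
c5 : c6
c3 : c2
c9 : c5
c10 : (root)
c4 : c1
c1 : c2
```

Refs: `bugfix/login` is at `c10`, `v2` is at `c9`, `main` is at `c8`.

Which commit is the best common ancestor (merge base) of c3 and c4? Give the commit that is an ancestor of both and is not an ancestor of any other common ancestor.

Ancestors of c3: {c10, c2, c3}.
Ancestors of c4: {c1, c10, c2, c4}.
Common ancestors: {c10, c2}.
Among these, c2 is not an ancestor of any other common ancestor — it is the merge base.

c2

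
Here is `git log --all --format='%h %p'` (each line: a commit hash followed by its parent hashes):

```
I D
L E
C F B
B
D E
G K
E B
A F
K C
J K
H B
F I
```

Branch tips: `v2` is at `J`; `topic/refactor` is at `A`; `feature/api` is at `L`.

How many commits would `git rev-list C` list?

Walking parent pointers from C: reachable set = {B, C, D, E, F, I}.
That is 6 commits.

6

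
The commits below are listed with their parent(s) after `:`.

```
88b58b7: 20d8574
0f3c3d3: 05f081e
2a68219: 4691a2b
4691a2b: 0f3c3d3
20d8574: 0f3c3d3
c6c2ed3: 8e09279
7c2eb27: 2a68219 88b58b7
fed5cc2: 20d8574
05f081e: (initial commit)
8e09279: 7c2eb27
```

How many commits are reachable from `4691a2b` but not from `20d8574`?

Reachable from 4691a2b: {05f081e, 0f3c3d3, 4691a2b}.
Reachable from 20d8574: {05f081e, 0f3c3d3, 20d8574}.
In 4691a2b's history but not 20d8574's: {4691a2b} — 1 commit.

1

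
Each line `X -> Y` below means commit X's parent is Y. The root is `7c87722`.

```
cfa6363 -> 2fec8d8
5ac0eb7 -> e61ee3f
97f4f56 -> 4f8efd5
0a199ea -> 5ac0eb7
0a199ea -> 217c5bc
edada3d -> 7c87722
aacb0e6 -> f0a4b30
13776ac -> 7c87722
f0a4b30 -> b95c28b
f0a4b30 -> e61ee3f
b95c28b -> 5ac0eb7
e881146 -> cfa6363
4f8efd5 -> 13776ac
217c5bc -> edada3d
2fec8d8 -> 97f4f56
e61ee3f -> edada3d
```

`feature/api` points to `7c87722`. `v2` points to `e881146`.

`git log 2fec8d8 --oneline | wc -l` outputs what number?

5

Walking parent pointers from 2fec8d8: reachable set = {13776ac, 2fec8d8, 4f8efd5, 7c87722, 97f4f56}.
That is 5 commits.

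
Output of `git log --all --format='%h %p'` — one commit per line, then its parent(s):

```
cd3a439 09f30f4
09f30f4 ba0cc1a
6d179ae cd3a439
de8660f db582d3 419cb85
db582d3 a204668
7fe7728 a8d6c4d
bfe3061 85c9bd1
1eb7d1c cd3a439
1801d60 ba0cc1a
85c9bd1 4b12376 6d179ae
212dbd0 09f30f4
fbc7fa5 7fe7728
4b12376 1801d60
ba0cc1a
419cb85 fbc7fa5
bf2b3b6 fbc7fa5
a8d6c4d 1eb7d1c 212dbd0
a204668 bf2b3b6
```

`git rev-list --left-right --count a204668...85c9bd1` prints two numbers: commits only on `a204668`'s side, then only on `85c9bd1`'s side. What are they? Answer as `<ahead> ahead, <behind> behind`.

Reachable from a204668: {09f30f4, 1eb7d1c, 212dbd0, 7fe7728, a204668, a8d6c4d, ba0cc1a, bf2b3b6, cd3a439, fbc7fa5}.
Reachable from 85c9bd1: {09f30f4, 1801d60, 4b12376, 6d179ae, 85c9bd1, ba0cc1a, cd3a439}.
Only in a204668's history (ahead): {1eb7d1c, 212dbd0, 7fe7728, a204668, a8d6c4d, bf2b3b6, fbc7fa5} — 7.
Only in 85c9bd1's history (behind): {1801d60, 4b12376, 6d179ae, 85c9bd1} — 4.

7 ahead, 4 behind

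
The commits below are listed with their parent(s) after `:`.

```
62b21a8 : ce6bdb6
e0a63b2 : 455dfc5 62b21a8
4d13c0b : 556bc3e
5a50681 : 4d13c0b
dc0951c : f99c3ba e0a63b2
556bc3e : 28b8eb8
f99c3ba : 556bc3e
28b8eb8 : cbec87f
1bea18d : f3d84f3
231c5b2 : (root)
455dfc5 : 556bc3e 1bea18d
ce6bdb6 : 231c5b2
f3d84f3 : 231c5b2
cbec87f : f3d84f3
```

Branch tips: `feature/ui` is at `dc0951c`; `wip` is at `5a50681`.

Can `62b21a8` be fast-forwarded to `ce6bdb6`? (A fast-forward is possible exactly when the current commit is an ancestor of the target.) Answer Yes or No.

No

A fast-forward from 62b21a8 to ce6bdb6 is possible iff 62b21a8 is an ancestor of ce6bdb6.
Ancestors of ce6bdb6: {231c5b2, ce6bdb6}.
62b21a8 is not among them, so fast-forward is not possible.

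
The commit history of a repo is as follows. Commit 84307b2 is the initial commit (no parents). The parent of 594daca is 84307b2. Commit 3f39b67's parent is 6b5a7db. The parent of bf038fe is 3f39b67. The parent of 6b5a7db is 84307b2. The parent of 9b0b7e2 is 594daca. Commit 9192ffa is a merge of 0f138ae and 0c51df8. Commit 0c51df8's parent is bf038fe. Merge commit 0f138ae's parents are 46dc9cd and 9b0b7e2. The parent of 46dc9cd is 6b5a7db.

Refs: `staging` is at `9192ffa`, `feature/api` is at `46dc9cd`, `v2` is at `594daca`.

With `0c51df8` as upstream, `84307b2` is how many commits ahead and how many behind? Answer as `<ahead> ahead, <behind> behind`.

Reachable from 84307b2: {84307b2}.
Reachable from 0c51df8: {0c51df8, 3f39b67, 6b5a7db, 84307b2, bf038fe}.
Only in 84307b2's history (ahead): {} — 0.
Only in 0c51df8's history (behind): {0c51df8, 3f39b67, 6b5a7db, bf038fe} — 4.

0 ahead, 4 behind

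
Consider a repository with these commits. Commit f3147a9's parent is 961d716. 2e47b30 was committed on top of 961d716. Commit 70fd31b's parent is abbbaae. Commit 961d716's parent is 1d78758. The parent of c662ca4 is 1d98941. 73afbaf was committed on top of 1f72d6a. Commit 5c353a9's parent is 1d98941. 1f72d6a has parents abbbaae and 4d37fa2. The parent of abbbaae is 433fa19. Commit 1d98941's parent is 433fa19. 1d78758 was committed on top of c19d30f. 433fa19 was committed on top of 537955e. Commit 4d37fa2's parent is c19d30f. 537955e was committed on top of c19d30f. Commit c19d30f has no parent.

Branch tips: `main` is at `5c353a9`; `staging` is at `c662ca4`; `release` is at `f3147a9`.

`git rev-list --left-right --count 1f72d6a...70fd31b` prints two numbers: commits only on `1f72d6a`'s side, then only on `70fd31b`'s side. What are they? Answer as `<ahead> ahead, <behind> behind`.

2 ahead, 1 behind

Reachable from 1f72d6a: {1f72d6a, 433fa19, 4d37fa2, 537955e, abbbaae, c19d30f}.
Reachable from 70fd31b: {433fa19, 537955e, 70fd31b, abbbaae, c19d30f}.
Only in 1f72d6a's history (ahead): {1f72d6a, 4d37fa2} — 2.
Only in 70fd31b's history (behind): {70fd31b} — 1.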